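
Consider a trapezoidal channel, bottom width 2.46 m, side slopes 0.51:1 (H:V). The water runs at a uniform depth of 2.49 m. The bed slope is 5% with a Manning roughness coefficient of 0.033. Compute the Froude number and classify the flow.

With bottom width b = 2.46 m and side slope z = 0.51: A = (b + zy)y = (2.46 + 0.51×2.49)×2.49 = 9.287 m²; P = b + 2y√(1+z²) = 2.46 + 2×2.49×1.123 = 8.05 m.
Hydraulic radius R = A/P = 9.287/8.05 = 1.154 m.
V = (1/n) R^(2/3) √S = (1/0.033) × 1.154^(2/3) × √0.05 = 7.454 m/s. Hydraulic depth D_h = A/T = 9.287/5 = 1.858 m.
Froude number Fr = V/√(g·D_h) = 7.454/√(9.81×1.858) = 1.75, which is greater than 1, so the flow is supercritical.

supercritical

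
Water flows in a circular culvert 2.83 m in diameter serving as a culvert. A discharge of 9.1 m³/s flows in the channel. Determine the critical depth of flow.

At critical depth, Q² T / (g A³) = 1, i.e. A³/T = Q²/g = 9.1²/9.81 = 8.441.
At y = 1.62 m: A³/T = 18.43 — too large.
At y = 0.948 m: A³/T = 2.362 — too small.
At y = 1.32 m: A³/T = 8.429 — ≈ 8.441.

y_c = 1.32 m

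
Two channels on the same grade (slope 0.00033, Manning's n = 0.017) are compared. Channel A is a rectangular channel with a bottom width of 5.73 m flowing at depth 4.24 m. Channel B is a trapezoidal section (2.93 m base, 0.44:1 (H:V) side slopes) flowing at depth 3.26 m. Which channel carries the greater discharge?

channel A

Channel A: Flow area A = b·y = 5.73 × 4.24 = 24.3 m². Wetted perimeter P = b + 2y = 5.73 + 2×4.24 = 14.21 m. Hydraulic radius R = A/P = 24.3/14.21 = 1.71 m. Q_A = (1/0.017)·24.3·1.71^(2/3)·√0.00033 = 37.12 m³/s.
Channel B: With bottom width b = 2.93 m and side slope z = 0.44: A = (b + zy)y = (2.93 + 0.44×3.26)×3.26 = 14.23 m²; P = b + 2y√(1+z²) = 2.93 + 2×3.26×1.093 = 10.05 m. Hydraulic radius R = A/P = 14.23/10.05 = 1.415 m. Q_B = (1/0.017)·14.23·1.415^(2/3)·√0.00033 = 19.16 m³/s.
Q_A = 37.12 m³/s vs Q_B = 19.16 m³/s, so channel A carries more.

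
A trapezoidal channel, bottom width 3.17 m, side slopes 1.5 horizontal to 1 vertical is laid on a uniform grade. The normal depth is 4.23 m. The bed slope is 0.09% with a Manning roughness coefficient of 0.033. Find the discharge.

Q = 61.6 m³/s

With bottom width b = 3.17 m and side slope z = 1.5: A = (b + zy)y = (3.17 + 1.5×4.23)×4.23 = 40.25 m²; P = b + 2y√(1+z²) = 3.17 + 2×4.23×1.803 = 18.42 m.
Hydraulic radius R = A/P = 40.25/18.42 = 2.185 m.
Manning's equation: Q = (1/n) A R^(2/3) S^(1/2) = (1/0.033) × 40.25 × 2.185^(2/3) × 0.0009^(1/2) = 61.6 m³/s.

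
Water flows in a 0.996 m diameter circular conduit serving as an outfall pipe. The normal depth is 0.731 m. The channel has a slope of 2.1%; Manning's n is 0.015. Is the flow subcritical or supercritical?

supercritical

For a circular section of diameter D = 0.996 m at depth y = 0.731 m, the central angle is θ = 2 arccos(1 − 2y/D) = 4.115 rad. Then A = (D²/8)(θ − sin θ) = 0.6129 m² and P = Dθ/2 = 2.049 m.
Hydraulic radius R = A/P = 0.6129/2.049 = 0.299 m.
V = (1/n) R^(2/3) √S = (1/0.015) × 0.299^(2/3) × √0.021 = 4.32 m/s. Hydraulic depth D_h = A/T = 0.6129/0.8803 = 0.6962 m.
Froude number Fr = V/√(g·D_h) = 4.32/√(9.81×0.6962) = 1.65, which is greater than 1, so the flow is supercritical.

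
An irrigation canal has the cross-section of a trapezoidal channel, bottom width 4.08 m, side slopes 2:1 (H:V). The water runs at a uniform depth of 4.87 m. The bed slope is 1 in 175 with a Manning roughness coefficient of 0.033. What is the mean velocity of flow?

With bottom width b = 4.08 m and side slope z = 2: A = (b + zy)y = (4.08 + 2×4.87)×4.87 = 67.3 m²; P = b + 2y√(1+z²) = 4.08 + 2×4.87×2.236 = 25.86 m.
Hydraulic radius R = A/P = 67.3/25.86 = 2.603 m.
From Manning's equation, V = (1/n) R^(2/3) S^(1/2) = (1/0.033) × 2.603^(2/3) × 0.005714^(1/2) = 4.33 m/s.

V = 4.33 m/s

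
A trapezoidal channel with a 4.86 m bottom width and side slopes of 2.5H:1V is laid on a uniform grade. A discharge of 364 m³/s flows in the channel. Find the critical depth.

y_c = 4.47 m

At critical depth, Q² T / (g A³) = 1, i.e. A³/T = Q²/g = 364²/9.81 = 13510.
Trying y = 5.43 m: A³/T = 31340 — too large.
Trying y = 4.47 m: A³/T = 13530 — ≈ 13510.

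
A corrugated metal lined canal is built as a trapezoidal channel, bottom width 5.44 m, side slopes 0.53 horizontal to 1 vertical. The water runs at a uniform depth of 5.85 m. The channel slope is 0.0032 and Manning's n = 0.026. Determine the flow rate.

Q = 209 m³/s

With bottom width b = 5.44 m and side slope z = 0.53: A = (b + zy)y = (5.44 + 0.53×5.85)×5.85 = 49.96 m²; P = b + 2y√(1+z²) = 5.44 + 2×5.85×1.132 = 18.68 m.
Hydraulic radius R = A/P = 49.96/18.68 = 2.674 m.
Manning's equation: Q = (1/n) A R^(2/3) S^(1/2) = (1/0.026) × 49.96 × 2.674^(2/3) × 0.0032^(1/2) = 209 m³/s.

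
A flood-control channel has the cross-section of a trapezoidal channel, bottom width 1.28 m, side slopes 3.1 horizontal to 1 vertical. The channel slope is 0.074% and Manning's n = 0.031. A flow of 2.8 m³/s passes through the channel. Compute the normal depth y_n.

Manning's equation rearranged: A R^(2/3) = nQ / (1·√S) = 0.031 × 2.8 / (√0.00074) = 3.191.
Trying y = 1.14 m: A R^(2/3) = 4.034 — high.
Trying y = 1.03 m: A R^(2/3) = 3.192 — matches.

y_n = 1.03 m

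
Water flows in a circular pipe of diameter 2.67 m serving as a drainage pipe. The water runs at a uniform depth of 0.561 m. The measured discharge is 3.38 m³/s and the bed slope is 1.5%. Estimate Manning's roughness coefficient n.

n = 0.015

For a circular section of diameter D = 2.67 m at depth y = 0.561 m, the central angle is θ = 2 arccos(1 − 2y/D) = 1.905 rad. Then A = (D²/8)(θ − sin θ) = 0.8554 m² and P = Dθ/2 = 2.543 m.
Hydraulic radius R = A/P = 0.8554/2.543 = 0.3364 m.
Rearranging Manning's equation: n = (1/Q) A R^(2/3) S^(1/2) = (1/3.38) × 0.8554 × 0.3364^(2/3) × √0.015 = 0.015.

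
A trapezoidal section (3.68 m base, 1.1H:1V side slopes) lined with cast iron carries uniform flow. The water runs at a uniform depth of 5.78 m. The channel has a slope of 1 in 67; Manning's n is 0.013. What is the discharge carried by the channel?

With bottom width b = 3.68 m and side slope z = 1.1: A = (b + zy)y = (3.68 + 1.1×5.78)×5.78 = 58.02 m²; P = b + 2y√(1+z²) = 3.68 + 2×5.78×1.487 = 20.87 m.
Hydraulic radius R = A/P = 58.02/20.87 = 2.781 m.
Manning's equation: Q = (1/n) A R^(2/3) S^(1/2) = (1/0.013) × 58.02 × 2.781^(2/3) × 0.01493^(1/2) = 1080 m³/s.

Q = 1080 m³/s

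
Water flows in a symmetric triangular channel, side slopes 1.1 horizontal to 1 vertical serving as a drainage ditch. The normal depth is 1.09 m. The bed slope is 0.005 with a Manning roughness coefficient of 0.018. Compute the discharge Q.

Q = 2.8 m³/s

For a triangular section with side slope z = 1.1: A = zy² = 1.1×1.09² = 1.307 m²; P = 2y√(1+z²) = 2×1.09×1.487 = 3.241 m.
Hydraulic radius R = A/P = 1.307/3.241 = 0.4033 m.
Manning's equation: Q = (1/n) A R^(2/3) S^(1/2) = (1/0.018) × 1.307 × 0.4033^(2/3) × 0.005^(1/2) = 2.8 m³/s.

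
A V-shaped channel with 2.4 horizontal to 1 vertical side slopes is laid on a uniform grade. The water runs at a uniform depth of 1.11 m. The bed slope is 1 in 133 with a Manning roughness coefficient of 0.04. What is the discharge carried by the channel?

Q = 4.1 m³/s

For a triangular section with side slope z = 2.4: A = zy² = 2.4×1.11² = 2.957 m²; P = 2y√(1+z²) = 2×1.11×2.6 = 5.772 m.
Hydraulic radius R = A/P = 2.957/5.772 = 0.5123 m.
Manning's equation: Q = (1/n) A R^(2/3) S^(1/2) = (1/0.04) × 2.957 × 0.5123^(2/3) × 0.007519^(1/2) = 4.1 m³/s.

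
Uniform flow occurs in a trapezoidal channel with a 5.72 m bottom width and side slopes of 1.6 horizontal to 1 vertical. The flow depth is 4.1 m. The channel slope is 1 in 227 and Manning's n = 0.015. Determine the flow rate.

Q = 397 m³/s

With bottom width b = 5.72 m and side slope z = 1.6: A = (b + zy)y = (5.72 + 1.6×4.1)×4.1 = 50.35 m²; P = b + 2y√(1+z²) = 5.72 + 2×4.1×1.887 = 21.19 m.
Hydraulic radius R = A/P = 50.35/21.19 = 2.376 m.
Manning's equation: Q = (1/n) A R^(2/3) S^(1/2) = (1/0.015) × 50.35 × 2.376^(2/3) × 0.004405^(1/2) = 397 m³/s.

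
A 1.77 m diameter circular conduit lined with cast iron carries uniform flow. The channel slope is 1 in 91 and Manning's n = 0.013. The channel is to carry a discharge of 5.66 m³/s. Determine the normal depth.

y_n = 0.876 m

Manning's equation rearranged: A R^(2/3) = nQ / (1·√S) = 0.013 × 5.66 / (√0.01099) = 0.7019.
Try y = 0.663 m: A R^(2/3) = 0.4266 — short.
Try y = 0.974 m: A R^(2/3) = 0.8376 — over.
Try y = 0.876 m: A R^(2/3) = 0.7021 — matches.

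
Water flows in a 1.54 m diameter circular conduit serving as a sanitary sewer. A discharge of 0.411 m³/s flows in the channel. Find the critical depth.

At critical depth, Q² T / (g A³) = 1, i.e. A³/T = Q²/g = 0.411²/9.81 = 0.01722.
At y = 0.243 m: A³/T = 0.005969 — short.
At y = 0.318 m: A³/T = 0.01716 — matches.

y_c = 0.318 m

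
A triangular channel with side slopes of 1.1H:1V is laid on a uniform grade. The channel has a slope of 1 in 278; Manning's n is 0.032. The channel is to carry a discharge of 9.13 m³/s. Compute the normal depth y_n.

y_n = 2.24 m

Manning's equation rearranged: A R^(2/3) = nQ / (1·√S) = 0.032 × 9.13 / (√0.003597) = 4.871.
Trying y = 1.78 m: A R^(2/3) = 2.638 — low.
Trying y = 2.24 m: A R^(2/3) = 4.87 — matches.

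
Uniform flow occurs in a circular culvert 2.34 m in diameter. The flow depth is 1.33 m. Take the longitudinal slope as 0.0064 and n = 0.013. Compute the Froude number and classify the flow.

supercritical

For a circular section of diameter D = 2.34 m at depth y = 1.33 m, the central angle is θ = 2 arccos(1 − 2y/D) = 3.416 rad. Then A = (D²/8)(θ − sin θ) = 2.523 m² and P = Dθ/2 = 3.997 m.
Hydraulic radius R = A/P = 2.523/3.997 = 0.6314 m.
V = (1/n) R^(2/3) √S = (1/0.013) × 0.6314^(2/3) × √0.0064 = 4.529 m/s. Hydraulic depth D_h = A/T = 2.523/2.318 = 1.089 m.
Froude number Fr = V/√(g·D_h) = 4.529/√(9.81×1.089) = 1.39, which is greater than 1, so the flow is supercritical.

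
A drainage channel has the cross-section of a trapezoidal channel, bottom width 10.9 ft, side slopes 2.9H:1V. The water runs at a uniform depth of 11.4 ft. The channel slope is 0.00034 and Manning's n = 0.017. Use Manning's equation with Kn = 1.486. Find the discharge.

Q = 2730 ft³/s

With bottom width b = 10.9 ft and side slope z = 2.9: A = (b + zy)y = (10.9 + 2.9×11.4)×11.4 = 501.1 ft²; P = b + 2y√(1+z²) = 10.9 + 2×11.4×3.068 = 80.84 ft.
Hydraulic radius R = A/P = 501.1/80.84 = 6.199 ft.
Manning's equation: Q = (1.486/n) A R^(2/3) S^(1/2) = (1.486/0.017) × 501.1 × 6.199^(2/3) × 0.00034^(1/2) = 2730 ft³/s.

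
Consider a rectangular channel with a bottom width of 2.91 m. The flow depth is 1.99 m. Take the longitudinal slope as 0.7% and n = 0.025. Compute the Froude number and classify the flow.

subcritical

Flow area A = b·y = 2.91 × 1.99 = 5.791 m². Wetted perimeter P = b + 2y = 2.91 + 2×1.99 = 6.89 m.
Hydraulic radius R = A/P = 5.791/6.89 = 0.8405 m.
V = (1/n) R^(2/3) √S = (1/0.025) × 0.8405^(2/3) × √0.007 = 2.981 m/s. Hydraulic depth D_h = A/T = 5.791/2.91 = 1.99 m.
Froude number Fr = V/√(g·D_h) = 2.981/√(9.81×1.99) = 0.675, which is less than 1, so the flow is subcritical.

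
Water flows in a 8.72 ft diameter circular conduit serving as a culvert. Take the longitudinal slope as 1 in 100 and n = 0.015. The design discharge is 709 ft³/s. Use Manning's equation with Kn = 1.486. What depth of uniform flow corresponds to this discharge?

Manning's equation rearranged: A R^(2/3) = nQ / (1.486·√S) = 0.015 × 709 / (1.486 × √0.01) = 71.57.
Try y = 6.35 ft: A R^(2/3) = 88.39 — over.
Try y = 4.55 ft: A R^(2/3) = 53.94 — short.
Try y = 5.44 ft: A R^(2/3) = 71.54 — close enough.

y_n = 5.44 ft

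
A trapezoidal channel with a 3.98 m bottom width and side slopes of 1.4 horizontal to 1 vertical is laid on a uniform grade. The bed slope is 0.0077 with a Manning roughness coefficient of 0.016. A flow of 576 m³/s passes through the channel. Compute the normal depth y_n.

Manning's equation rearranged: A R^(2/3) = nQ / (1·√S) = 0.016 × 576 / (√0.0077) = 105.
At y = 4.49 m: A R^(2/3) = 81.99 — too small.
At y = 6.33 m: A R^(2/3) = 174.9 — too large.
At y = 5.03 m: A R^(2/3) = 104.9 — ≈ 105.

y_n = 5.03 m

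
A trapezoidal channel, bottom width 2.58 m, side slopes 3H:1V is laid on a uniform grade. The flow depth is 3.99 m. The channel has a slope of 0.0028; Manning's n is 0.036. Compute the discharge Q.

Q = 139 m³/s

With bottom width b = 2.58 m and side slope z = 3: A = (b + zy)y = (2.58 + 3×3.99)×3.99 = 58.05 m²; P = b + 2y√(1+z²) = 2.58 + 2×3.99×3.162 = 27.81 m.
Hydraulic radius R = A/P = 58.05/27.81 = 2.087 m.
Manning's equation: Q = (1/n) A R^(2/3) S^(1/2) = (1/0.036) × 58.05 × 2.087^(2/3) × 0.0028^(1/2) = 139 m³/s.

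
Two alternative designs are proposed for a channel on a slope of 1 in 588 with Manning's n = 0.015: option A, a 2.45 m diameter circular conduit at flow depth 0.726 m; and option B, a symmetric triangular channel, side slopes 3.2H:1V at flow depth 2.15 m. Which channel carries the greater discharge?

Channel A: For a circular section of diameter D = 2.45 m at depth y = 0.726 m, the central angle is θ = 2 arccos(1 − 2y/D) = 2.302 rad. Then A = (D²/8)(θ − sin θ) = 1.169 m² and P = Dθ/2 = 2.821 m. Hydraulic radius R = A/P = 1.169/2.821 = 0.4146 m. Q_A = (1/0.015)·1.169·0.4146^(2/3)·√0.001701 = 1.787 m³/s.
Channel B: For a triangular section with side slope z = 3.2: A = zy² = 3.2×2.15² = 14.79 m²; P = 2y√(1+z²) = 2×2.15×3.353 = 14.42 m. Hydraulic radius R = A/P = 14.79/14.42 = 1.026 m. Q_B = (1/0.015)·14.79·1.026^(2/3)·√0.001701 = 41.37 m³/s.
Q_A = 1.787 m³/s vs Q_B = 41.37 m³/s, so channel B carries more.

channel B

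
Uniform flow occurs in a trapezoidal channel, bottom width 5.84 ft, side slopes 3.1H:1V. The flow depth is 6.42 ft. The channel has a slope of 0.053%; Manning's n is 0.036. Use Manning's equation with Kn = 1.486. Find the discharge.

Q = 360 ft³/s

With bottom width b = 5.84 ft and side slope z = 3.1: A = (b + zy)y = (5.84 + 3.1×6.42)×6.42 = 165.3 ft²; P = b + 2y√(1+z²) = 5.84 + 2×6.42×3.257 = 47.66 ft.
Hydraulic radius R = A/P = 165.3/47.66 = 3.467 ft.
Manning's equation: Q = (1.486/n) A R^(2/3) S^(1/2) = (1.486/0.036) × 165.3 × 3.467^(2/3) × 0.00053^(1/2) = 360 ft³/s.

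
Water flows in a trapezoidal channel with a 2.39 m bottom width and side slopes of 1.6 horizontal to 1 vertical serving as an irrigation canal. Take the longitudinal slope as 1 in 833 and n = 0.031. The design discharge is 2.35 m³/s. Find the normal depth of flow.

Manning's equation rearranged: A R^(2/3) = nQ / (1·√S) = 0.031 × 2.35 / (√0.0012) = 2.103.
Try y = 0.709 m: A R^(2/3) = 1.56 — too small.
Try y = 0.999 m: A R^(2/3) = 2.98 — too large.
Try y = 0.832 m: A R^(2/3) = 2.103 — matches.

y_n = 0.832 m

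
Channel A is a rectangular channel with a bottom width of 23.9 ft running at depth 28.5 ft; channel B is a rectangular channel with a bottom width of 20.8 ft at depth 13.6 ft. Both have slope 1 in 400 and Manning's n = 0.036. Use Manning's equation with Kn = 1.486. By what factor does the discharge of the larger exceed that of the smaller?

Channel A: Flow area A = b·y = 23.9 × 28.5 = 681.1 ft². Wetted perimeter P = b + 2y = 23.9 + 2×28.5 = 80.9 ft. Hydraulic radius R = A/P = 681.1/80.9 = 8.42 ft. Q_A = (1.486/0.036)·681.1·8.42^(2/3)·√0.0025 = 5818 ft³/s.
Channel B: Flow area A = b·y = 20.8 × 13.6 = 282.9 ft². Wetted perimeter P = b + 2y = 20.8 + 2×13.6 = 48 ft. Hydraulic radius R = A/P = 282.9/48 = 5.893 ft. Q_B = (1.486/0.036)·282.9·5.893^(2/3)·√0.0025 = 1905 ft³/s.
The larger discharge is 5818 ft³/s and the smaller is 1905 ft³/s; the ratio is 3.05.

3.05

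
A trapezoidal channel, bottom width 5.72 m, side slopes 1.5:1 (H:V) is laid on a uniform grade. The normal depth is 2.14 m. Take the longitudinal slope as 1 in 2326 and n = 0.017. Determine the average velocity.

V = 1.54 m/s

With bottom width b = 5.72 m and side slope z = 1.5: A = (b + zy)y = (5.72 + 1.5×2.14)×2.14 = 19.11 m²; P = b + 2y√(1+z²) = 5.72 + 2×2.14×1.803 = 13.44 m.
Hydraulic radius R = A/P = 19.11/13.44 = 1.422 m.
From Manning's equation, V = (1/n) R^(2/3) S^(1/2) = (1/0.017) × 1.422^(2/3) × 0.0004299^(1/2) = 1.54 m/s.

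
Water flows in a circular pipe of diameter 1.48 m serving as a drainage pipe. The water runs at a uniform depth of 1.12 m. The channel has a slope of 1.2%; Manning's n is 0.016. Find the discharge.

Q = 5.59 m³/s

For a circular section of diameter D = 1.48 m at depth y = 1.12 m, the central angle is θ = 2 arccos(1 − 2y/D) = 4.22 rad. Then A = (D²/8)(θ − sin θ) = 1.397 m² and P = Dθ/2 = 3.123 m.
Hydraulic radius R = A/P = 1.397/3.123 = 0.4473 m.
Manning's equation: Q = (1/n) A R^(2/3) S^(1/2) = (1/0.016) × 1.397 × 0.4473^(2/3) × 0.012^(1/2) = 5.59 m³/s.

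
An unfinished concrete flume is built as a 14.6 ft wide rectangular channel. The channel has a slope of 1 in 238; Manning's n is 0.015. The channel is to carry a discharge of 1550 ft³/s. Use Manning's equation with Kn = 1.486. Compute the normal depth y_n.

Manning's equation rearranged: A R^(2/3) = nQ / (1.486·√S) = 0.015 × 1550 / (1.486 × √0.004202) = 241.4.
At y = 6.02 ft: A R^(2/3) = 194.8 — low.
At y = 7.05 ft: A R^(2/3) = 241.2 — close enough.

y_n = 7.05 ft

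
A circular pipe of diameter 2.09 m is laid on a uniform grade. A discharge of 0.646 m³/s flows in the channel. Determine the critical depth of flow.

y_c = 0.369 m

At critical depth, Q² T / (g A³) = 1, i.e. A³/T = Q²/g = 0.646²/9.81 = 0.04254.
Try y = 0.251 m: A³/T = 0.009365 — short.
Try y = 0.369 m: A³/T = 0.04274 — matches.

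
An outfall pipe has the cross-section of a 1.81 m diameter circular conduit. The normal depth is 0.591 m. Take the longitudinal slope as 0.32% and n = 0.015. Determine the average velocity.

V = 1.81 m/s

For a circular section of diameter D = 1.81 m at depth y = 0.591 m, the central angle is θ = 2 arccos(1 − 2y/D) = 2.433 rad. Then A = (D²/8)(θ − sin θ) = 0.7298 m² and P = Dθ/2 = 2.202 m.
Hydraulic radius R = A/P = 0.7298/2.202 = 0.3315 m.
From Manning's equation, V = (1/n) R^(2/3) S^(1/2) = (1/0.015) × 0.3315^(2/3) × 0.0032^(1/2) = 1.81 m/s.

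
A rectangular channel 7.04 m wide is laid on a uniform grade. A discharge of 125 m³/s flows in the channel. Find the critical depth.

y_c = 3.18 m

For a rectangular channel, critical depth y_c = (q²/g)^(1/3) where q = Q/b = 125/7.04 = 17.76 m²/s.
So y_c = (17.76²/9.81)^(1/3) = 3.18 m.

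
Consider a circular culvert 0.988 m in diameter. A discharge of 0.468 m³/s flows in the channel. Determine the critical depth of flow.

y_c = 0.387 m

At critical depth, Q² T / (g A³) = 1, i.e. A³/T = Q²/g = 0.468²/9.81 = 0.02233.
Trying y = 0.274 m: A³/T = 0.005892 — too small.
Trying y = 0.492 m: A³/T = 0.05614 — too large.
Trying y = 0.387 m: A³/T = 0.02238 — close enough.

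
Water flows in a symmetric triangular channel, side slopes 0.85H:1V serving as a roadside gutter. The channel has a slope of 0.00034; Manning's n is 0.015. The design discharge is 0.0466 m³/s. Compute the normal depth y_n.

Manning's equation rearranged: A R^(2/3) = nQ / (1·√S) = 0.015 × 0.0466 / (√0.00034) = 0.03791.
Trying y = 0.284 m: A R^(2/3) = 0.01397 — short.
Trying y = 0.522 m: A R^(2/3) = 0.07081 — over.
Trying y = 0.413 m: A R^(2/3) = 0.03792 — ≈ 0.03791.

y_n = 0.413 m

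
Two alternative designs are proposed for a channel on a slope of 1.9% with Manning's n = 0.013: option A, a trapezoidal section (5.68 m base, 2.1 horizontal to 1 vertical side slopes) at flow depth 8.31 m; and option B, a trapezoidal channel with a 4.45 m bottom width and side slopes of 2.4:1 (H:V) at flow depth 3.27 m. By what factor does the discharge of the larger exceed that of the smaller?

Channel A: With bottom width b = 5.68 m and side slope z = 2.1: A = (b + zy)y = (5.68 + 2.1×8.31)×8.31 = 192.2 m²; P = b + 2y√(1+z²) = 5.68 + 2×8.31×2.326 = 44.34 m. Hydraulic radius R = A/P = 192.2/44.34 = 4.335 m. Q_A = (1/0.013)·192.2·4.335^(2/3)·√0.019 = 5419 m³/s.
Channel B: With bottom width b = 4.45 m and side slope z = 2.4: A = (b + zy)y = (4.45 + 2.4×3.27)×3.27 = 40.21 m²; P = b + 2y√(1+z²) = 4.45 + 2×3.27×2.6 = 21.45 m. Hydraulic radius R = A/P = 40.21/21.45 = 1.874 m. Q_B = (1/0.013)·40.21·1.874^(2/3)·√0.019 = 648.2 m³/s.
The larger discharge is 5419 m³/s and the smaller is 648.2 m³/s; the ratio is 8.36.

8.36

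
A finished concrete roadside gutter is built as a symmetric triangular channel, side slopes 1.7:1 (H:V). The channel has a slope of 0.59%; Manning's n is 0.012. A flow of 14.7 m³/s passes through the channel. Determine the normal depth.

y_n = 1.38 m

Manning's equation rearranged: A R^(2/3) = nQ / (1·√S) = 0.012 × 14.7 / (√0.0059) = 2.297.
Try y = 1.13 m: A R^(2/3) = 1.344 — short.
Try y = 1.5 m: A R^(2/3) = 2.86 — over.
Try y = 1.38 m: A R^(2/3) = 2.29 — close enough.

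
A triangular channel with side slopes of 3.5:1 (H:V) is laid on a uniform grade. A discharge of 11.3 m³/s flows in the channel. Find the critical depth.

At critical depth, Q² T / (g A³) = 1, i.e. A³/T = Q²/g = 11.3²/9.81 = 13.02.
At y = 1.37 m: A³/T = 29.56 — too large.
At y = 0.882 m: A³/T = 3.269 — too small.
At y = 1.16 m: A³/T = 12.86 — ≈ 13.02.

y_c = 1.16 m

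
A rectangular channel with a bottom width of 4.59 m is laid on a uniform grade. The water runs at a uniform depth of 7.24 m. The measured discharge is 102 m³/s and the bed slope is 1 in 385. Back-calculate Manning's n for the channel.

Flow area A = b·y = 4.59 × 7.24 = 33.23 m². Wetted perimeter P = b + 2y = 4.59 + 2×7.24 = 19.07 m.
Hydraulic radius R = A/P = 33.23/19.07 = 1.743 m.
Rearranging Manning's equation: n = (1/Q) A R^(2/3) S^(1/2) = (1/102) × 33.23 × 1.743^(2/3) × √0.002597 = 0.024.

n = 0.024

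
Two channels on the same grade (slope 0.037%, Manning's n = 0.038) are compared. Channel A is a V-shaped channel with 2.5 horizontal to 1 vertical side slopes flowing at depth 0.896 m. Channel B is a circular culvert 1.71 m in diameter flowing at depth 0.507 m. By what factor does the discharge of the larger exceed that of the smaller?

Channel A: For a triangular section with side slope z = 2.5: A = zy² = 2.5×0.896² = 2.007 m²; P = 2y√(1+z²) = 2×0.896×2.693 = 4.825 m. Hydraulic radius R = A/P = 2.007/4.825 = 0.416 m. Q_A = (1/0.038)·2.007·0.416^(2/3)·√0.00037 = 0.5661 m³/s.
Channel B: For a circular section of diameter D = 1.71 m at depth y = 0.507 m, the central angle is θ = 2 arccos(1 − 2y/D) = 2.303 rad. Then A = (D²/8)(θ − sin θ) = 0.5701 m² and P = Dθ/2 = 1.969 m. Hydraulic radius R = A/P = 0.5701/1.969 = 0.2895 m. Q_B = (1/0.038)·0.5701·0.2895^(2/3)·√0.00037 = 0.1263 m³/s.
The larger discharge is 0.5661 m³/s and the smaller is 0.1263 m³/s; the ratio is 4.48.

4.48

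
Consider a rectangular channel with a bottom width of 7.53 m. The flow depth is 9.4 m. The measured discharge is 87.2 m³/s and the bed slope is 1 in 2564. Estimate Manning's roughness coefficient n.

n = 0.031

Flow area A = b·y = 7.53 × 9.4 = 70.78 m². Wetted perimeter P = b + 2y = 7.53 + 2×9.4 = 26.33 m.
Hydraulic radius R = A/P = 70.78/26.33 = 2.688 m.
Rearranging Manning's equation: n = (1/Q) A R^(2/3) S^(1/2) = (1/87.2) × 70.78 × 2.688^(2/3) × √0.00039 = 0.031.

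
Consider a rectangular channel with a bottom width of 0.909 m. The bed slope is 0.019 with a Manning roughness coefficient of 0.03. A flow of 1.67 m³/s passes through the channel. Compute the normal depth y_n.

y_n = 0.89 m

Manning's equation rearranged: A R^(2/3) = nQ / (1·√S) = 0.03 × 1.67 / (√0.019) = 0.3635.
Try y = 0.774 m: A R^(2/3) = 0.3057 — low.
Try y = 0.986 m: A R^(2/3) = 0.4115 — high.
Try y = 0.89 m: A R^(2/3) = 0.3632 — ≈ 0.3635.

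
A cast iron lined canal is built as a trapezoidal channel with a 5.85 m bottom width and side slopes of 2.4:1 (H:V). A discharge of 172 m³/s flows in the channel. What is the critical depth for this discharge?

y_c = 3.01 m

At critical depth, Q² T / (g A³) = 1, i.e. A³/T = Q²/g = 172²/9.81 = 3016.
At y = 2.16 m: A³/T = 834.8 — short.
At y = 3.41 m: A³/T = 4933 — over.
At y = 3.01 m: A³/T = 3002 — ≈ 3016.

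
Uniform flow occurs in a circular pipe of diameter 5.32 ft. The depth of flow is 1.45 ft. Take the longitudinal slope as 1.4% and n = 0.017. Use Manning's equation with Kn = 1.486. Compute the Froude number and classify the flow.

supercritical

For a circular section of diameter D = 5.32 ft at depth y = 1.45 ft, the central angle is θ = 2 arccos(1 − 2y/D) = 2.197 rad. Then A = (D²/8)(θ − sin θ) = 4.907 ft² and P = Dθ/2 = 5.844 ft.
Hydraulic radius R = A/P = 4.907/5.844 = 0.8396 ft.
V = (1.486/n) R^(2/3) √S = (1.486/0.017) × 0.8396^(2/3) × √0.014 = 9.204 ft/s. Hydraulic depth D_h = A/T = 4.907/4.738 = 1.036 ft.
Froude number Fr = V/√(g·D_h) = 9.204/√(32.2×1.036) = 1.59, which is greater than 1, so the flow is supercritical.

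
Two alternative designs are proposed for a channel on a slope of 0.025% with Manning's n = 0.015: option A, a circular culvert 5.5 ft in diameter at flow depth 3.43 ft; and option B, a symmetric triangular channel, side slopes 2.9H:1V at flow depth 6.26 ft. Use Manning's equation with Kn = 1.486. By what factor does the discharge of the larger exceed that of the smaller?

11.2

Channel A: For a circular section of diameter D = 5.5 ft at depth y = 3.43 ft, the central angle is θ = 2 arccos(1 − 2y/D) = 3.641 rad. Then A = (D²/8)(θ − sin θ) = 15.58 ft² and P = Dθ/2 = 10.01 ft. Hydraulic radius R = A/P = 15.58/10.01 = 1.556 ft. Q_A = (1.486/0.015)·15.58·1.556^(2/3)·√0.00025 = 32.77 ft³/s.
Channel B: For a triangular section with side slope z = 2.9: A = zy² = 2.9×6.26² = 113.6 ft²; P = 2y√(1+z²) = 2×6.26×3.068 = 38.41 ft. Hydraulic radius R = A/P = 113.6/38.41 = 2.959 ft. Q_B = (1.486/0.015)·113.6·2.959^(2/3)·√0.00025 = 366.9 ft³/s.
The larger discharge is 366.9 ft³/s and the smaller is 32.77 ft³/s; the ratio is 11.2.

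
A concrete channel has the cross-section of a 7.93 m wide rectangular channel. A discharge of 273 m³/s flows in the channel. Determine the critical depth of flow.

For a rectangular channel, critical depth y_c = (q²/g)^(1/3) where q = Q/b = 273/7.93 = 34.43 m²/s.
So y_c = (34.43²/9.81)^(1/3) = 4.94 m.

y_c = 4.94 m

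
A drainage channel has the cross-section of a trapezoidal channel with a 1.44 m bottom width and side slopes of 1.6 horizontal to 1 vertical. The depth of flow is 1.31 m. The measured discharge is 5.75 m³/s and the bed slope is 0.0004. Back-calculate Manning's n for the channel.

With bottom width b = 1.44 m and side slope z = 1.6: A = (b + zy)y = (1.44 + 1.6×1.31)×1.31 = 4.632 m²; P = b + 2y√(1+z²) = 1.44 + 2×1.31×1.887 = 6.383 m.
Hydraulic radius R = A/P = 4.632/6.383 = 0.7257 m.
Rearranging Manning's equation: n = (1/Q) A R^(2/3) S^(1/2) = (1/5.75) × 4.632 × 0.7257^(2/3) × √0.0004 = 0.013.

n = 0.013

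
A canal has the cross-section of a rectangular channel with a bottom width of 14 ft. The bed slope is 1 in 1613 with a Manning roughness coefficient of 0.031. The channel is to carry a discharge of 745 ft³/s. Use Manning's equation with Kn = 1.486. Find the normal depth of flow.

y_n = 15.6 ft

Manning's equation rearranged: A R^(2/3) = nQ / (1.486·√S) = 0.031 × 745 / (1.486 × √0.00062) = 624.2.
Try y = 12.5 ft: A R^(2/3) = 476.1 — short.
Try y = 17.7 ft: A R^(2/3) = 726.1 — over.
Try y = 15.6 ft: A R^(2/3) = 624.2 — close enough.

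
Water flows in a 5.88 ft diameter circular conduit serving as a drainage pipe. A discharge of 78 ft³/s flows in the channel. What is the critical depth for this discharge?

At critical depth, Q² T / (g A³) = 1, i.e. A³/T = Q²/g = 78²/32.2 = 188.9.
Try y = 2.64 ft: A³/T = 282.1 — high.
Try y = 2 ft: A³/T = 97.02 — low.
Try y = 2.38 ft: A³/T = 189.6 — ≈ 188.9.

y_c = 2.38 ft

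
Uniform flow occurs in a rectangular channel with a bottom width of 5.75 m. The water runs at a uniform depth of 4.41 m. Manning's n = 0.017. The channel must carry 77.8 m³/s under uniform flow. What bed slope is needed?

Flow area A = b·y = 5.75 × 4.41 = 25.36 m². Wetted perimeter P = b + 2y = 5.75 + 2×4.41 = 14.57 m.
Hydraulic radius R = A/P = 25.36/14.57 = 1.74 m.
From Manning's equation, S = [nQ / (1 A R^(2/3))]² = [0.017 × 77.8 / (1 × 25.36 × 1.74^(2/3))]² = 0.0013.

S = 0.0013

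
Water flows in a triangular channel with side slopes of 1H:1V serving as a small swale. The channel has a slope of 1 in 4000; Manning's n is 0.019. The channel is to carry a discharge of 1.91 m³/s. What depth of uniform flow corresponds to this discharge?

y_n = 1.77 m

Manning's equation rearranged: A R^(2/3) = nQ / (1·√S) = 0.019 × 1.91 / (√0.00025) = 2.295.
Try y = 2.19 m: A R^(2/3) = 4.044 — too large.
Try y = 1.36 m: A R^(2/3) = 1.135 — too small.
Try y = 1.77 m: A R^(2/3) = 2.292 — ≈ 2.295.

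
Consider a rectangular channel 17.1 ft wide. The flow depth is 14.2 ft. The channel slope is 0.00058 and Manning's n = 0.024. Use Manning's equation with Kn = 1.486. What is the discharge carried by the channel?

Q = 1110 ft³/s

Flow area A = b·y = 17.1 × 14.2 = 242.8 ft². Wetted perimeter P = b + 2y = 17.1 + 2×14.2 = 45.5 ft.
Hydraulic radius R = A/P = 242.8/45.5 = 5.337 ft.
Manning's equation: Q = (1.486/n) A R^(2/3) S^(1/2) = (1.486/0.024) × 242.8 × 5.337^(2/3) × 0.00058^(1/2) = 1110 ft³/s.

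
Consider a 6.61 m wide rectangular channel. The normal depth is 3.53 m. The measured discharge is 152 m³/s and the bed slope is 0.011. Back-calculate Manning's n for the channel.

Flow area A = b·y = 6.61 × 3.53 = 23.33 m². Wetted perimeter P = b + 2y = 6.61 + 2×3.53 = 13.67 m.
Hydraulic radius R = A/P = 23.33/13.67 = 1.707 m.
Rearranging Manning's equation: n = (1/Q) A R^(2/3) S^(1/2) = (1/152) × 23.33 × 1.707^(2/3) × √0.011 = 0.023.

n = 0.023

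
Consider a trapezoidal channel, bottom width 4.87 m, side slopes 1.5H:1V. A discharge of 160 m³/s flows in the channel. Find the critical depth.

y_c = 3.41 m

At critical depth, Q² T / (g A³) = 1, i.e. A³/T = Q²/g = 160²/9.81 = 2610.
Trying y = 4.11 m: A³/T = 5424 — over.
Trying y = 3.01 m: A³/T = 1622 — short.
Trying y = 3.41 m: A³/T = 2614 — close enough.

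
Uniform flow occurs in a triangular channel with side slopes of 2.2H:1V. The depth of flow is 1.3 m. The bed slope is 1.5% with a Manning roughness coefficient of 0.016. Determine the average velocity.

V = 5.4 m/s

For a triangular section with side slope z = 2.2: A = zy² = 2.2×1.3² = 3.718 m²; P = 2y√(1+z²) = 2×1.3×2.417 = 6.283 m.
Hydraulic radius R = A/P = 3.718/6.283 = 0.5917 m.
From Manning's equation, V = (1/n) R^(2/3) S^(1/2) = (1/0.016) × 0.5917^(2/3) × 0.015^(1/2) = 5.4 m/s.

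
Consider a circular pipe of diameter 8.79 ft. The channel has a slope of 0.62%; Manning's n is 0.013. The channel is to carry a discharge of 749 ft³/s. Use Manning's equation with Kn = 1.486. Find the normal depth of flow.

Manning's equation rearranged: A R^(2/3) = nQ / (1.486·√S) = 0.013 × 749 / (1.486 × √0.0062) = 83.22.
Try y = 4.87 ft: A R^(2/3) = 60.79 — too small.
Try y = 6.9 ft: A R^(2/3) = 98.36 — too large.
Try y = 6.01 ft: A R^(2/3) = 83.23 — ≈ 83.22.

y_n = 6.01 ft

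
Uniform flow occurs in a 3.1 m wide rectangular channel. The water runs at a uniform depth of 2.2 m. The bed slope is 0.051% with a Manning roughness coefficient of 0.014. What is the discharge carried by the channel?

Q = 10.3 m³/s

Flow area A = b·y = 3.1 × 2.2 = 6.82 m². Wetted perimeter P = b + 2y = 3.1 + 2×2.2 = 7.5 m.
Hydraulic radius R = A/P = 6.82/7.5 = 0.9093 m.
Manning's equation: Q = (1/n) A R^(2/3) S^(1/2) = (1/0.014) × 6.82 × 0.9093^(2/3) × 0.00051^(1/2) = 10.3 m³/s.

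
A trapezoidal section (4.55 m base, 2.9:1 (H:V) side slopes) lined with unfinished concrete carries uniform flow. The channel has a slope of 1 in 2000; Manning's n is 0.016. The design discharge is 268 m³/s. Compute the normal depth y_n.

y_n = 5.08 m

Manning's equation rearranged: A R^(2/3) = nQ / (1·√S) = 0.016 × 268 / (√0.0005) = 191.8.
At y = 6.25 m: A R^(2/3) = 314.4 — high.
At y = 4.18 m: A R^(2/3) = 121.7 — low.
At y = 5.08 m: A R^(2/3) = 191.9 — matches.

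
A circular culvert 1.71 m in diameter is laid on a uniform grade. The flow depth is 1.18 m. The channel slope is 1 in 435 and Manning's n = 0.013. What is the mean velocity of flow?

For a circular section of diameter D = 1.71 m at depth y = 1.18 m, the central angle is θ = 2 arccos(1 − 2y/D) = 3.921 rad. Then A = (D²/8)(θ − sin θ) = 1.69 m² and P = Dθ/2 = 3.353 m.
Hydraulic radius R = A/P = 1.69/3.353 = 0.5042 m.
From Manning's equation, V = (1/n) R^(2/3) S^(1/2) = (1/0.013) × 0.5042^(2/3) × 0.002299^(1/2) = 2.34 m/s.

V = 2.34 m/s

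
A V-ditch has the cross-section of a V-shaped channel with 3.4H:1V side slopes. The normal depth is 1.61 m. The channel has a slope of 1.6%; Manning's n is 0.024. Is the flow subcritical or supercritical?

For a triangular section with side slope z = 3.4: A = zy² = 3.4×1.61² = 8.813 m²; P = 2y√(1+z²) = 2×1.61×3.544 = 11.41 m.
Hydraulic radius R = A/P = 8.813/11.41 = 0.7723 m.
V = (1/n) R^(2/3) √S = (1/0.024) × 0.7723^(2/3) × √0.016 = 4.436 m/s. Hydraulic depth D_h = A/T = 8.813/10.95 = 0.805 m.
Froude number Fr = V/√(g·D_h) = 4.436/√(9.81×0.805) = 1.58, which is greater than 1, so the flow is supercritical.

supercritical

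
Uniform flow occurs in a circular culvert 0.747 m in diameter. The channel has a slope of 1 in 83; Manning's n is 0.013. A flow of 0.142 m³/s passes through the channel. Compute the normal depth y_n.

y_n = 0.173 m

Manning's equation rearranged: A R^(2/3) = nQ / (1·√S) = 0.013 × 0.142 / (√0.01205) = 0.01682.
At y = 0.208 m: A R^(2/3) = 0.02425 — over.
At y = 0.173 m: A R^(2/3) = 0.01684 — close enough.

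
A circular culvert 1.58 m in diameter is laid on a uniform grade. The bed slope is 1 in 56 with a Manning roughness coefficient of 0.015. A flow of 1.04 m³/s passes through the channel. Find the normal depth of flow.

y_n = 0.355 m

Manning's equation rearranged: A R^(2/3) = nQ / (1·√S) = 0.015 × 1.04 / (√0.01786) = 0.1167.
At y = 0.394 m: A R^(2/3) = 0.1439 — too large.
At y = 0.355 m: A R^(2/3) = 0.1169 — close enough.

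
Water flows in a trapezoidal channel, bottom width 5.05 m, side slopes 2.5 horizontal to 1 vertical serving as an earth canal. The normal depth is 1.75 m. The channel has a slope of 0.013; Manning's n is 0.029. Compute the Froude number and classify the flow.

supercritical

With bottom width b = 5.05 m and side slope z = 2.5: A = (b + zy)y = (5.05 + 2.5×1.75)×1.75 = 16.49 m²; P = b + 2y√(1+z²) = 5.05 + 2×1.75×2.693 = 14.47 m.
Hydraulic radius R = A/P = 16.49/14.47 = 1.14 m.
V = (1/n) R^(2/3) √S = (1/0.029) × 1.14^(2/3) × √0.013 = 4.289 m/s. Hydraulic depth D_h = A/T = 16.49/13.8 = 1.195 m.
Froude number Fr = V/√(g·D_h) = 4.289/√(9.81×1.195) = 1.25, which is greater than 1, so the flow is supercritical.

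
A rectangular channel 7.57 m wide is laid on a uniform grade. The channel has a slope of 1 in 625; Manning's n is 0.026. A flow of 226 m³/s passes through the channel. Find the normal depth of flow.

y_n = 9.91 m

Manning's equation rearranged: A R^(2/3) = nQ / (1·√S) = 0.026 × 226 / (√0.0016) = 146.9.
Trying y = 11.1 m: A R^(2/3) = 167.8 — too large.
Trying y = 7.44 m: A R^(2/3) = 104 — too small.
Trying y = 9.91 m: A R^(2/3) = 146.9 — matches.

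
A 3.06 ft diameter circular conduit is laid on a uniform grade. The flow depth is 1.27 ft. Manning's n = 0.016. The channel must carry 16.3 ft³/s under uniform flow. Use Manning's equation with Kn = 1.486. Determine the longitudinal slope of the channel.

For a circular section of diameter D = 3.06 ft at depth y = 1.27 ft, the central angle is θ = 2 arccos(1 − 2y/D) = 2.8 rad. Then A = (D²/8)(θ − sin θ) = 2.885 ft² and P = Dθ/2 = 4.284 ft.
Hydraulic radius R = A/P = 2.885/4.284 = 0.6735 ft.
From Manning's equation, S = [nQ / (1.486 A R^(2/3))]² = [0.016 × 16.3 / (1.486 × 2.885 × 0.6735^(2/3))]² = 0.00627.

S = 0.00627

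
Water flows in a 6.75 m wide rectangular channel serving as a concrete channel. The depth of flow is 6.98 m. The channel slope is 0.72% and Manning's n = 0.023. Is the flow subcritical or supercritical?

subcritical

Flow area A = b·y = 6.75 × 6.98 = 47.12 m². Wetted perimeter P = b + 2y = 6.75 + 2×6.98 = 20.71 m.
Hydraulic radius R = A/P = 47.12/20.71 = 2.275 m.
V = (1/n) R^(2/3) √S = (1/0.023) × 2.275^(2/3) × √0.0072 = 6.382 m/s. Hydraulic depth D_h = A/T = 47.12/6.75 = 6.98 m.
Froude number Fr = V/√(g·D_h) = 6.382/√(9.81×6.98) = 0.771, which is less than 1, so the flow is subcritical.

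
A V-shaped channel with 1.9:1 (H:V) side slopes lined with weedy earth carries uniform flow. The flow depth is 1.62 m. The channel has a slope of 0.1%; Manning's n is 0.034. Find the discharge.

For a triangular section with side slope z = 1.9: A = zy² = 1.9×1.62² = 4.986 m²; P = 2y√(1+z²) = 2×1.62×2.147 = 6.957 m.
Hydraulic radius R = A/P = 4.986/6.957 = 0.7168 m.
Manning's equation: Q = (1/n) A R^(2/3) S^(1/2) = (1/0.034) × 4.986 × 0.7168^(2/3) × 0.001^(1/2) = 3.71 m³/s.

Q = 3.71 m³/s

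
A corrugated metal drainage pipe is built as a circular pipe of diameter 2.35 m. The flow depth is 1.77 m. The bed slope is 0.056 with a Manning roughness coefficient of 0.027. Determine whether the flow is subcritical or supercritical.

supercritical

For a circular section of diameter D = 2.35 m at depth y = 1.77 m, the central angle is θ = 2 arccos(1 − 2y/D) = 4.204 rad. Then A = (D²/8)(θ − sin θ) = 3.505 m² and P = Dθ/2 = 4.939 m.
Hydraulic radius R = A/P = 3.505/4.939 = 0.7096 m.
V = (1/n) R^(2/3) √S = (1/0.027) × 0.7096^(2/3) × √0.056 = 6.972 m/s. Hydraulic depth D_h = A/T = 3.505/2.026 = 1.729 m.
Froude number Fr = V/√(g·D_h) = 6.972/√(9.81×1.729) = 1.69, which is greater than 1, so the flow is supercritical.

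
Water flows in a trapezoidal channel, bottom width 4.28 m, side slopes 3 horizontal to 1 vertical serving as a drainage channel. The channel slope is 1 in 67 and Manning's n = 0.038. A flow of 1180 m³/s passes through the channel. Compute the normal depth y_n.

y_n = 6.63 m

Manning's equation rearranged: A R^(2/3) = nQ / (1·√S) = 0.038 × 1180 / (√0.01493) = 367.
Try y = 8.1 m: A R^(2/3) = 599.8 — too large.
Try y = 5.05 m: A R^(2/3) = 190.7 — too small.
Try y = 6.63 m: A R^(2/3) = 367.1 — matches.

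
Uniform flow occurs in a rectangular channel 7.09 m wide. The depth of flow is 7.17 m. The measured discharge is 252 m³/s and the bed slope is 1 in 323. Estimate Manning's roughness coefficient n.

Flow area A = b·y = 7.09 × 7.17 = 50.84 m². Wetted perimeter P = b + 2y = 7.09 + 2×7.17 = 21.43 m.
Hydraulic radius R = A/P = 50.84/21.43 = 2.372 m.
Rearranging Manning's equation: n = (1/Q) A R^(2/3) S^(1/2) = (1/252) × 50.84 × 2.372^(2/3) × √0.003096 = 0.02.

n = 0.02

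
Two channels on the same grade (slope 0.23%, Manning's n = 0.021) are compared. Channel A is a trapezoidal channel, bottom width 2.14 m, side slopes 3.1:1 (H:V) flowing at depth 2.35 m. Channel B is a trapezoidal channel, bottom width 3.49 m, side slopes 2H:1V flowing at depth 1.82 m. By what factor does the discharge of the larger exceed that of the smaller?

1.86

Channel A: With bottom width b = 2.14 m and side slope z = 3.1: A = (b + zy)y = (2.14 + 3.1×2.35)×2.35 = 22.15 m²; P = b + 2y√(1+z²) = 2.14 + 2×2.35×3.257 = 17.45 m. Hydraulic radius R = A/P = 22.15/17.45 = 1.269 m. Q_A = (1/0.021)·22.15·1.269^(2/3)·√0.0023 = 59.3 m³/s.
Channel B: With bottom width b = 3.49 m and side slope z = 2: A = (b + zy)y = (3.49 + 2×1.82)×1.82 = 12.98 m²; P = b + 2y√(1+z²) = 3.49 + 2×1.82×2.236 = 11.63 m. Hydraulic radius R = A/P = 12.98/11.63 = 1.116 m. Q_B = (1/0.021)·12.98·1.116^(2/3)·√0.0023 = 31.88 m³/s.
The larger discharge is 59.3 m³/s and the smaller is 31.88 m³/s; the ratio is 1.86.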